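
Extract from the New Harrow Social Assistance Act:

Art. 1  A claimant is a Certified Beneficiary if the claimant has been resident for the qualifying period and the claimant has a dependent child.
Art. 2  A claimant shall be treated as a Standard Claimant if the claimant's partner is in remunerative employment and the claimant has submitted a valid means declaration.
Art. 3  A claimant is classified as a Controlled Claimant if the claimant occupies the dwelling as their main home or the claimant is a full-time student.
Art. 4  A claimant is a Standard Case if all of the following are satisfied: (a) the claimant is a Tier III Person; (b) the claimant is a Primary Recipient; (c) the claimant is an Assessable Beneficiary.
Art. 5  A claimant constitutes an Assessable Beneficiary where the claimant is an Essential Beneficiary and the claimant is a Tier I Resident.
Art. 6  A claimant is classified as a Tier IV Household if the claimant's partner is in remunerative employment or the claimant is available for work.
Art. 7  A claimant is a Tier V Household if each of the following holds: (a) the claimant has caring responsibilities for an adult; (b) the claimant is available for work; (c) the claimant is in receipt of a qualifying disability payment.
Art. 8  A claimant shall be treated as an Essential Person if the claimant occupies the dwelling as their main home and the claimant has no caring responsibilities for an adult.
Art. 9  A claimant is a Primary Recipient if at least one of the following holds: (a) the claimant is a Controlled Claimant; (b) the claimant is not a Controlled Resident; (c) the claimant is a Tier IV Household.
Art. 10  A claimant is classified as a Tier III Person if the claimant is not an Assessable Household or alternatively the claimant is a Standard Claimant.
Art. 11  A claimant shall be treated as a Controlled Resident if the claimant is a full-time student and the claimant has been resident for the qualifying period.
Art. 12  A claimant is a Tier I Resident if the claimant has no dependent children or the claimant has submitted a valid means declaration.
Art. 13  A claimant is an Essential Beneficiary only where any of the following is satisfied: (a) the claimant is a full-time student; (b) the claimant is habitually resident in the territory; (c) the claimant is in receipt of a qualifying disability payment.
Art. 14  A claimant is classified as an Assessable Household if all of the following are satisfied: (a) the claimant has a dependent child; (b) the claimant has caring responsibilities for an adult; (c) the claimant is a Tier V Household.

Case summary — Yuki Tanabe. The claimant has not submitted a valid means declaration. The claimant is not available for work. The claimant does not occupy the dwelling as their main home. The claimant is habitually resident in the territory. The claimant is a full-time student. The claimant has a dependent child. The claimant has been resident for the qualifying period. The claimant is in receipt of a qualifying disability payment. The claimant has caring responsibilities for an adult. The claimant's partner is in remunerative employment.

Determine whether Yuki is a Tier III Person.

Under article 7: the claimant has caring responsibilities for an adult? yes; and the claimant is available for work? no; and the claimant is in receipt of a qualifying disability payment? yes. So the claimant is not a Tier V Household.
Under article 14: the claimant has a dependent child? yes; and the claimant has caring responsibilities for an adult? yes; and Tier V Household (article 7)? no. So the claimant is not an Assessable Household.
Under article 2: the claimant's partner is in remunerative employment? yes; and the claimant has submitted a valid means declaration? no. So the claimant is not a Standard Claimant.
Under article 10: not an Assessable Household (article 14)? yes; or Standard Claimant (article 2)? no. So the claimant is a Tier III Person.

Yes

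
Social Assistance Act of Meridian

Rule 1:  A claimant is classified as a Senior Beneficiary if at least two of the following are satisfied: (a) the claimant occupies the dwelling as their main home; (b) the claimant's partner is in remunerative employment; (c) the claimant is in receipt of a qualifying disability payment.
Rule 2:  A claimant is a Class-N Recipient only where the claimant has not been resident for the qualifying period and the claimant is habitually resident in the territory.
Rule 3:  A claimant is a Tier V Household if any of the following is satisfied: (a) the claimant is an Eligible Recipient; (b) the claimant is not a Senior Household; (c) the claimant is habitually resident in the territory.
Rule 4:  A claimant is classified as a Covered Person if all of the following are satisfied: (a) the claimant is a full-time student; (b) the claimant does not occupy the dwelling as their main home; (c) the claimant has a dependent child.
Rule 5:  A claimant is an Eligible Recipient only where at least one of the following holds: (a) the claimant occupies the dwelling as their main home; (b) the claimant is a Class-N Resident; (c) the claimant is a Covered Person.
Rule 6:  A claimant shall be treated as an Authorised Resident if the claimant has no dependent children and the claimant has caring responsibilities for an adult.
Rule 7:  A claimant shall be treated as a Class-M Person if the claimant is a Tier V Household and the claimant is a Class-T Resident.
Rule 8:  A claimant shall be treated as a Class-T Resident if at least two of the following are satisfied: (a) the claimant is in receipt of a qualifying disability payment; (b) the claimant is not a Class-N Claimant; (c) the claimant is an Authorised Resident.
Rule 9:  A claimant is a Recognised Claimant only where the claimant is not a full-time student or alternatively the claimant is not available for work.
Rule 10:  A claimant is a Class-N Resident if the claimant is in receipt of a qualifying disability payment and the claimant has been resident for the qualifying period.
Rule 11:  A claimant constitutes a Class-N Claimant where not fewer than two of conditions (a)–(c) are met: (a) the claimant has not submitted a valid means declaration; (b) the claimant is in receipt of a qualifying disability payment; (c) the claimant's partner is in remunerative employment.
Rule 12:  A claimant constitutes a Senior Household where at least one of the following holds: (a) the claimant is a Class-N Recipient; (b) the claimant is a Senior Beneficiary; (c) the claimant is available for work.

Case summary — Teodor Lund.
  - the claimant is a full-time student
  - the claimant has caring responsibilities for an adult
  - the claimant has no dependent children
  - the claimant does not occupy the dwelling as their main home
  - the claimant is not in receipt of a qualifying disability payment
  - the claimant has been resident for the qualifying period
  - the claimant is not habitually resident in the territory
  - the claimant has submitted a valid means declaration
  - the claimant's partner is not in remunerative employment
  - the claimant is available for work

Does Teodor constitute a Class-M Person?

rule 10 — Class-N Resident: [the claimant is in receipt of a qualifying disability payment? no] AND [the claimant has been resident for the qualifying period? yes] → not satisfied.
rule 4 — Covered Person: [the claimant is a full-time student? yes] AND [the claimant does not occupy the dwelling as their main home? yes] AND [the claimant has a dependent child? no] → not satisfied.
rule 5 — Eligible Recipient: [the claimant occupies the dwelling as their main home? no] OR [Class-N Resident (rule 10)? no] OR [Covered Person (rule 4)? no] → not satisfied.
rule 2 — Class-N Recipient: [the claimant has not been resident for the qualifying period? no] AND [the claimant is habitually resident in the territory? no] → not satisfied.
rule 1 — Senior Beneficiary: the claimant occupies the dwelling as their main home? no; the claimant's partner is in remunerative employment? no; the claimant is in receipt of a qualifying disability payment? no — 0 of 3 hold (need ≥2) → not satisfied.
rule 12 — Senior Household: [Class-N Recipient (rule 2)? no] OR [Senior Beneficiary (rule 1)? no] OR [the claimant is available for work? yes] → satisfied.
rule 3 — Tier V Household: [Eligible Recipient (rule 5)? no] OR [not a Senior Household (rule 12)? no] OR [the claimant is habitually resident in the territory? no] → not satisfied.
rule 11 — Class-N Claimant: the claimant has not submitted a valid means declaration? no; the claimant is in receipt of a qualifying disability payment? no; the claimant's partner is in remunerative employment? no — 0 of 3 hold (need ≥2) → not satisfied.
rule 6 — Authorised Resident: [the claimant has no dependent children? yes] AND [the claimant has caring responsibilities for an adult? yes] → satisfied.
rule 8 — Class-T Resident: the claimant is in receipt of a qualifying disability payment? no; not a Class-N Claimant (rule 11)? yes; Authorised Resident (rule 6)? yes — 2 of 3 hold (need ≥2) → satisfied.
rule 7 — Class-M Person: [Tier V Household (rule 3)? no] AND [Class-T Resident (rule 8)? yes] → not satisfied.

No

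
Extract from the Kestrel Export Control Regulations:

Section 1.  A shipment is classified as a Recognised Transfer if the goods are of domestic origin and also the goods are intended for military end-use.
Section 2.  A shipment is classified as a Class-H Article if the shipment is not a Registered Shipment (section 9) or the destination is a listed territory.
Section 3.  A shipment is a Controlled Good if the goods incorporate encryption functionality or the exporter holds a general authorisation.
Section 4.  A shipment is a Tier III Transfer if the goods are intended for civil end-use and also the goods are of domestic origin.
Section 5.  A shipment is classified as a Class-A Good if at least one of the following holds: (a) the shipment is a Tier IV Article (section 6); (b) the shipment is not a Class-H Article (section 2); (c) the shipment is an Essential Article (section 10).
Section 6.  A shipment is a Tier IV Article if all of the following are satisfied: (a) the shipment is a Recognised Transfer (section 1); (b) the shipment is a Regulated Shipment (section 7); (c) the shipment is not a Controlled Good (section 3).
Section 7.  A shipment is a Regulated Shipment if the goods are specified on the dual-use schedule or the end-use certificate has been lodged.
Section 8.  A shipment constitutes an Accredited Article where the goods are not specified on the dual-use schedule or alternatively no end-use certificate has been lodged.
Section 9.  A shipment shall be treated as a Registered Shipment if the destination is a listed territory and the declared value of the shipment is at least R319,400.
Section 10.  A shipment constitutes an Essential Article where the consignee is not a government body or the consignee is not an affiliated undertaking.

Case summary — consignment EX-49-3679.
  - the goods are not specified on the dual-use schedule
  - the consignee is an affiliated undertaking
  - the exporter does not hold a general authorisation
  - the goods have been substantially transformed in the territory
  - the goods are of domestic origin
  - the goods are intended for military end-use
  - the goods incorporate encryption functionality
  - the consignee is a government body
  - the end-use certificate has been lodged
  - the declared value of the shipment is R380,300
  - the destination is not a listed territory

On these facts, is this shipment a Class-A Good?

Under section 1: the goods are of domestic origin? yes; and the goods are intended for military end-use? yes. So the shipment is a Recognised Transfer.
Under section 7: the goods are specified on the dual-use schedule? no; or the end-use certificate has been lodged? yes. So the shipment is a Regulated Shipment.
Under section 3: the goods incorporate encryption functionality? yes; or the exporter holds a general authorisation? no. So the shipment is a Controlled Good.
Under section 6: Recognised Transfer (section 1)? yes; and Regulated Shipment (section 7)? yes; and not a Controlled Good (section 3)? no. So the shipment is not a Tier IV Article.
Under section 9: the destination is a listed territory? no; and declared value of the shipment: R380,300 ≥ R319,400? yes. So the shipment is not a Registered Shipment.
Under section 2: not a Registered Shipment (section 9)? yes; or the destination is a listed territory? no. So the shipment is a Class-H Article.
Under section 10: the consignee is not a government body? no; or the consignee is not an affiliated undertaking? no. So the shipment is not an Essential Article.
Under section 5: Tier IV Article (section 6)? no; or not a Class-H Article (section 2)? no; or Essential Article (section 10)? no. So the shipment is not a Class-A Good.

No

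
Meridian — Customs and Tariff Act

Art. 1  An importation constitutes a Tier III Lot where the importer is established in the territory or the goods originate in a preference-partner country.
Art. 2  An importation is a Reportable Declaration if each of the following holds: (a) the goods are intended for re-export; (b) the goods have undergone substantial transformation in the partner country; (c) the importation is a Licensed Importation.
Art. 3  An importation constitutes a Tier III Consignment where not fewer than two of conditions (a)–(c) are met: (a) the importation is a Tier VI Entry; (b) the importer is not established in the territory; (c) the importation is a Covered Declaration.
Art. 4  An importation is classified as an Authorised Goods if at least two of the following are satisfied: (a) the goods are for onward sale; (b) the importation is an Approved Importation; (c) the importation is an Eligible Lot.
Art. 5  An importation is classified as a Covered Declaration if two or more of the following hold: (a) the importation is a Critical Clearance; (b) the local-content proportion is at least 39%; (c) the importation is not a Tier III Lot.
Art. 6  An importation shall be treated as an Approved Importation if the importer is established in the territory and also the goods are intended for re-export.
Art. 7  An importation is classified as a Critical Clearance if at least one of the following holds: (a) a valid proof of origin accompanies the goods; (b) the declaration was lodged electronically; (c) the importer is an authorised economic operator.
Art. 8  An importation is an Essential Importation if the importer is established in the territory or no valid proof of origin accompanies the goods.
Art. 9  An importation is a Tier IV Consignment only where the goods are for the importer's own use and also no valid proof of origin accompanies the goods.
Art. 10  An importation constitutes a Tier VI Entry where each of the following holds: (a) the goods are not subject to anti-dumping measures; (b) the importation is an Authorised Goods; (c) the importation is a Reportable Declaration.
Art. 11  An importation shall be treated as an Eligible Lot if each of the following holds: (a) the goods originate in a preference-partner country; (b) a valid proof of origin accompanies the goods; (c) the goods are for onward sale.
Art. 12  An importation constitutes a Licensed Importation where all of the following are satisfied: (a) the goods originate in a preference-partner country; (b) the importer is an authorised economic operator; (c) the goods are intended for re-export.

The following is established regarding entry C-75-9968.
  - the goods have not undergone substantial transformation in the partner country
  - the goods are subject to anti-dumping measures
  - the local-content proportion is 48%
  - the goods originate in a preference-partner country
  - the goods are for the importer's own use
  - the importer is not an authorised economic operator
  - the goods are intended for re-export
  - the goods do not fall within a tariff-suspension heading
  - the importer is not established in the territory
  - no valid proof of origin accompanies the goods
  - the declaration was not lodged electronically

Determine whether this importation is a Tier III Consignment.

Under article 6: the importer is established in the territory? no; and the goods are intended for re-export? yes. So the importation is not an Approved Importation.
Under article 11: the goods originate in a preference-partner country? yes; and a valid proof of origin accompanies the goods? no; and the goods are for onward sale? no. So the importation is not an Eligible Lot.
Under article 4: the goods are for onward sale? no; Approved Importation (article 6)? no; Eligible Lot (article 11)? no — 0 of 3 hold (need ≥2) → not satisfied.
Under article 12: the goods originate in a preference-partner country? yes; and the importer is an authorised economic operator? no; and the goods are intended for re-export? yes. So the importation is not a Licensed Importation.
Under article 2: the goods are intended for re-export? yes; and the goods have undergone substantial transformation in the partner country? no; and Licensed Importation (article 12)? no. So the importation is not a Reportable Declaration.
Under article 10: the goods are not subject to anti-dumping measures? no; and Authorised Goods (article 4)? no; and Reportable Declaration (article 2)? no. So the importation is not a Tier VI Entry.
Under article 7: a valid proof of origin accompanies the goods? no; or the declaration was lodged electronically? no; or the importer is an authorised economic operator? no. So the importation is not a Critical Clearance.
Under article 1: the importer is established in the territory? no; or the goods originate in a preference-partner country? yes. So the importation is a Tier III Lot.
Under article 5: Critical Clearance (article 7)? no; local-content proportion: 48% ≥ 39%? yes; not a Tier III Lot (article 1)? no — 1 of 3 hold (need ≥2) → not satisfied.
Under article 3: Tier VI Entry (article 10)? no; the importer is not established in the territory? yes; Covered Declaration (article 5)? no — 1 of 3 hold (need ≥2) → not satisfied.

No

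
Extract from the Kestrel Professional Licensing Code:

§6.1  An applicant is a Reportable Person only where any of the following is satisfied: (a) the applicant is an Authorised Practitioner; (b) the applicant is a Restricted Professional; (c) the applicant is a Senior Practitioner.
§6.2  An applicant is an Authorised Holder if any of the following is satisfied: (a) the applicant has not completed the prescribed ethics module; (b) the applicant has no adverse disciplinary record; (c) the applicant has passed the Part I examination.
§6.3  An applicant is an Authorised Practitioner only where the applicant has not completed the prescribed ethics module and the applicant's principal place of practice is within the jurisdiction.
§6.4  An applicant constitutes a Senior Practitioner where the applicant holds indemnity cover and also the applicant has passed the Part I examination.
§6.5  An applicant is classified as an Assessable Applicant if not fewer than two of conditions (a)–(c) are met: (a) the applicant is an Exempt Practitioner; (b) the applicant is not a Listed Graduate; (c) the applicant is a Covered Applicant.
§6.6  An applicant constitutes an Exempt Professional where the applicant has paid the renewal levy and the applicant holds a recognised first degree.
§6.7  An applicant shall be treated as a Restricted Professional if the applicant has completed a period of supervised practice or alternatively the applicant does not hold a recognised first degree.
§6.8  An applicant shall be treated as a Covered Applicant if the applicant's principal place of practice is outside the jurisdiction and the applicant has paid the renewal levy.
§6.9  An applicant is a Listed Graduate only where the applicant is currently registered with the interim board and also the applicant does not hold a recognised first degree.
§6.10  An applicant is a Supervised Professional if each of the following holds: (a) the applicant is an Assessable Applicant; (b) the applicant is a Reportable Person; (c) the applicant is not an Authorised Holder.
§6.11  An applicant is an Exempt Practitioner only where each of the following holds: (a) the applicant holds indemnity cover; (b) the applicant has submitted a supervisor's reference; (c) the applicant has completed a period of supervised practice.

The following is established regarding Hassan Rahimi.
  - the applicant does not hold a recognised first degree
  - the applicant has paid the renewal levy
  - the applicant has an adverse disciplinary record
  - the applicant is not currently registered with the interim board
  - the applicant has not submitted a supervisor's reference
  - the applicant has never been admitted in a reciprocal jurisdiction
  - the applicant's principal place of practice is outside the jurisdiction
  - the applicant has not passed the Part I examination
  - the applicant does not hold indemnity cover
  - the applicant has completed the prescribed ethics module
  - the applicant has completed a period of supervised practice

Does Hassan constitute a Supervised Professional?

Yes

§6.11 — Exempt Practitioner: [the applicant holds indemnity cover? no] AND [the applicant has submitted a supervisor's reference? no] AND [the applicant has completed a period of supervised practice? yes] → not satisfied.
§6.9 — Listed Graduate: [the applicant is currently registered with the interim board? no] AND [the applicant does not hold a recognised first degree? yes] → not satisfied.
§6.8 — Covered Applicant: [the applicant's principal place of practice is outside the jurisdiction? yes] AND [the applicant has paid the renewal levy? yes] → satisfied.
§6.5 — Assessable Applicant: Exempt Practitioner (§6.11)? no; not a Listed Graduate (§6.9)? yes; Covered Applicant (§6.8)? yes — 2 of 3 hold (need ≥2) → satisfied.
§6.3 — Authorised Practitioner: [the applicant has not completed the prescribed ethics module? no] AND [the applicant's principal place of practice is within the jurisdiction? no] → not satisfied.
§6.7 — Restricted Professional: [the applicant has completed a period of supervised practice? yes] OR [the applicant does not hold a recognised first degree? yes] → satisfied.
§6.4 — Senior Practitioner: [the applicant holds indemnity cover? no] AND [the applicant has passed the Part I examination? no] → not satisfied.
§6.1 — Reportable Person: [Authorised Practitioner (§6.3)? no] OR [Restricted Professional (§6.7)? yes] OR [Senior Practitioner (§6.4)? no] → satisfied.
§6.2 — Authorised Holder: [the applicant has not completed the prescribed ethics module? no] OR [the applicant has no adverse disciplinary record? no] OR [the applicant has passed the Part I examination? no] → not satisfied.
§6.10 — Supervised Professional: [Assessable Applicant (§6.5)? yes] AND [Reportable Person (§6.1)? yes] AND [not an Authorised Holder (§6.2)? yes] → satisfied.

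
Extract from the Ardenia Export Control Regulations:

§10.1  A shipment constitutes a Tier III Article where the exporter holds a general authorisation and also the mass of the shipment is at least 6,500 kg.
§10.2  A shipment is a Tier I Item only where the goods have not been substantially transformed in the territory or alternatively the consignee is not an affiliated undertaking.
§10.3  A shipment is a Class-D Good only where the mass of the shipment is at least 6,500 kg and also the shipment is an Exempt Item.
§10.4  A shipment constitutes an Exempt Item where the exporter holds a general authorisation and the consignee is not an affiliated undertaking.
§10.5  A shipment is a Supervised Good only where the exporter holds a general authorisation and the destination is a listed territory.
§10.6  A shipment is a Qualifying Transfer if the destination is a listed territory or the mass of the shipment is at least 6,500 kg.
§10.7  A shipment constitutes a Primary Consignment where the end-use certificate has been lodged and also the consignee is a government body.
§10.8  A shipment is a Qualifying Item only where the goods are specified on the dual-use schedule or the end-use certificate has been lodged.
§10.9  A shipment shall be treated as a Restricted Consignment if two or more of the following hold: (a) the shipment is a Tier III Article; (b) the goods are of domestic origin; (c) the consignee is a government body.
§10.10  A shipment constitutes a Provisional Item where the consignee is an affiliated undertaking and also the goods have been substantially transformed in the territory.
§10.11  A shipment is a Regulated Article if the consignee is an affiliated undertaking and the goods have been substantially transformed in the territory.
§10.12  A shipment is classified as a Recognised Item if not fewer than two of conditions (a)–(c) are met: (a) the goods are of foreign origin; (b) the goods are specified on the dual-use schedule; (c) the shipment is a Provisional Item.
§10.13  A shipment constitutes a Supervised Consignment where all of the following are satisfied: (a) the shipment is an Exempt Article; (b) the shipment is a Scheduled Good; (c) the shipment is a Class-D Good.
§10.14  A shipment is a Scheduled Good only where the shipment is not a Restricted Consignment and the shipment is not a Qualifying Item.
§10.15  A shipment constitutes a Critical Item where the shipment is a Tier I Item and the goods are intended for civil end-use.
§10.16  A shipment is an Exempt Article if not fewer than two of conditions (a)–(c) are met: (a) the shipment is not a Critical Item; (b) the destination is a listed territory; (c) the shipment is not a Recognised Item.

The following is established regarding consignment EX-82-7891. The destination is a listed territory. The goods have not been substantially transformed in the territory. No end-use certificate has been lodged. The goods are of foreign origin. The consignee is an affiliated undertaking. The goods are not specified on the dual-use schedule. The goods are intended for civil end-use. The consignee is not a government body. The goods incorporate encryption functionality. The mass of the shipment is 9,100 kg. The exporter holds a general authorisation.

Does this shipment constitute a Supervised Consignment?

No

Under §10.2: the goods have not been substantially transformed in the territory? yes; or the consignee is not an affiliated undertaking? no. So the shipment is a Tier I Item.
Under §10.15: Tier I Item (§10.2)? yes; and the goods are intended for civil end-use? yes. So the shipment is a Critical Item.
Under §10.10: the consignee is an affiliated undertaking? yes; and the goods have been substantially transformed in the territory? no. So the shipment is not a Provisional Item.
Under §10.12: the goods are of foreign origin? yes; the goods are specified on the dual-use schedule? no; Provisional Item (§10.10)? no — 1 of 3 hold (need ≥2) → not satisfied.
Under §10.16: not a Critical Item (§10.15)? no; the destination is a listed territory? yes; not a Recognised Item (§10.12)? yes — 2 of 3 hold (need ≥2) → satisfied.
Under §10.1: the exporter holds a general authorisation? yes; and mass of the shipment: 9,100 kg ≥ 6,500 kg? yes. So the shipment is a Tier III Article.
Under §10.9: Tier III Article (§10.1)? yes; the goods are of domestic origin? no; the consignee is a government body? no — 1 of 3 hold (need ≥2) → not satisfied.
Under §10.8: the goods are specified on the dual-use schedule? no; or the end-use certificate has been lodged? no. So the shipment is not a Qualifying Item.
Under §10.14: not a Restricted Consignment (§10.9)? yes; and not a Qualifying Item (§10.8)? yes. So the shipment is a Scheduled Good.
Under §10.4: the exporter holds a general authorisation? yes; and the consignee is not an affiliated undertaking? no. So the shipment is not an Exempt Item.
Under §10.3: mass of the shipment: 9,100 kg ≥ 6,500 kg? yes; and Exempt Item (§10.4)? no. So the shipment is not a Class-D Good.
Under §10.13: Exempt Article (§10.16)? yes; and Scheduled Good (§10.14)? yes; and Class-D Good (§10.3)? no. So the shipment is not a Supervised Consignment.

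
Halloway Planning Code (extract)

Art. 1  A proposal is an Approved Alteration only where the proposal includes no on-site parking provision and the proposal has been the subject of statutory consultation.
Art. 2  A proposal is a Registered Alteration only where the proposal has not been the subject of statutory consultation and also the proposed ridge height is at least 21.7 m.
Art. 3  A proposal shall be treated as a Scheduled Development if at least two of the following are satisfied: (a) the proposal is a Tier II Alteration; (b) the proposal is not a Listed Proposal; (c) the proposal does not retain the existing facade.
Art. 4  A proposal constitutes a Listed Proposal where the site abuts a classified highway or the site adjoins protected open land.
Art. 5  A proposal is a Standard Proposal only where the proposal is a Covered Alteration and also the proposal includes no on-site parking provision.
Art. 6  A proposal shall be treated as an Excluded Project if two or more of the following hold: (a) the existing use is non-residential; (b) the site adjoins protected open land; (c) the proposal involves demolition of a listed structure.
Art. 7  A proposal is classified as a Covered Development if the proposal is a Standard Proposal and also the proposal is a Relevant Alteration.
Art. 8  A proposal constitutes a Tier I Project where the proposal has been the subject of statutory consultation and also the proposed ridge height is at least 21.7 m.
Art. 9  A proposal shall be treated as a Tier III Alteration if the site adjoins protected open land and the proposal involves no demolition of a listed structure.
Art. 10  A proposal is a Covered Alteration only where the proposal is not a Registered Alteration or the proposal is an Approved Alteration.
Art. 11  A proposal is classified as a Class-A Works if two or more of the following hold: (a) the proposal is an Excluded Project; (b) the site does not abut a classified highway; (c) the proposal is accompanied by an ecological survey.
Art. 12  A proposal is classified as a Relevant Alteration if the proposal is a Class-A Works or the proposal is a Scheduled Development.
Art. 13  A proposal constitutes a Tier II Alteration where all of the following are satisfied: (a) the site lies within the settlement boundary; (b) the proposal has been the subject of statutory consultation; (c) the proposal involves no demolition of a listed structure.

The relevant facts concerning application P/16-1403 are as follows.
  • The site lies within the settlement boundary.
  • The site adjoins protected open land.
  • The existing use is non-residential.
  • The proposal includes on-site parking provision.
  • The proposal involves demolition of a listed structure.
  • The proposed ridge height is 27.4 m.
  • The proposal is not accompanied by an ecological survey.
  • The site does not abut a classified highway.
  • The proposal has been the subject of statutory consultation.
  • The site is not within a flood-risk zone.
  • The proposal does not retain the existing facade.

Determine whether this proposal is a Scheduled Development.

No

Under article 13: the site lies within the settlement boundary? yes; and the proposal has been the subject of statutory consultation? yes; and the proposal involves no demolition of a listed structure? no. So the proposal is not a Tier II Alteration.
Under article 4: the site abuts a classified highway? no; or the site adjoins protected open land? yes. So the proposal is a Listed Proposal.
Under article 3: Tier II Alteration (article 13)? no; not a Listed Proposal (article 4)? no; the proposal does not retain the existing facade? yes — 1 of 3 hold (need ≥2) → not satisfied.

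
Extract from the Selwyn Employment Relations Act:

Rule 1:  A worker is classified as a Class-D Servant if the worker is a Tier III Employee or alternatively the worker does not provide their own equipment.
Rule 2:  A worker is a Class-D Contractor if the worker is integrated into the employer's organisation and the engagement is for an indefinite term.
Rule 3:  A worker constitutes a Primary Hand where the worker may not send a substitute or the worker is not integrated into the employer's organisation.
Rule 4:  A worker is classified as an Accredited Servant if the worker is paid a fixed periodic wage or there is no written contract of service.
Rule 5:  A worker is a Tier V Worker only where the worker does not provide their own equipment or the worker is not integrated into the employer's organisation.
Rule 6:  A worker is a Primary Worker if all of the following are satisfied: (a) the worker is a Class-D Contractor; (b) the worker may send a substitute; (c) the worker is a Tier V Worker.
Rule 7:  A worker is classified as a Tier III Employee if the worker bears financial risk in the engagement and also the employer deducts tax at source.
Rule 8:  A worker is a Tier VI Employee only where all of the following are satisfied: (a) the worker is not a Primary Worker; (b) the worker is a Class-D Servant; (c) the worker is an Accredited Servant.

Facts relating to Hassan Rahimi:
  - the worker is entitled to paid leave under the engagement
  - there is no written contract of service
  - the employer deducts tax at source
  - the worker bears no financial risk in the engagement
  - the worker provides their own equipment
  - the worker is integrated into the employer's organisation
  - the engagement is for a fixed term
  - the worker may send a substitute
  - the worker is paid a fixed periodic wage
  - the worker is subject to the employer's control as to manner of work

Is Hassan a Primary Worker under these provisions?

No

Under rule 2: the worker is integrated into the employer's organisation? yes; and the engagement is for an indefinite term? no. So the worker is not a Class-D Contractor.
Under rule 5: the worker does not provide their own equipment? no; or the worker is not integrated into the employer's organisation? no. So the worker is not a Tier V Worker.
Under rule 6: Class-D Contractor (rule 2)? no; and the worker may send a substitute? yes; and Tier V Worker (rule 5)? no. So the worker is not a Primary Worker.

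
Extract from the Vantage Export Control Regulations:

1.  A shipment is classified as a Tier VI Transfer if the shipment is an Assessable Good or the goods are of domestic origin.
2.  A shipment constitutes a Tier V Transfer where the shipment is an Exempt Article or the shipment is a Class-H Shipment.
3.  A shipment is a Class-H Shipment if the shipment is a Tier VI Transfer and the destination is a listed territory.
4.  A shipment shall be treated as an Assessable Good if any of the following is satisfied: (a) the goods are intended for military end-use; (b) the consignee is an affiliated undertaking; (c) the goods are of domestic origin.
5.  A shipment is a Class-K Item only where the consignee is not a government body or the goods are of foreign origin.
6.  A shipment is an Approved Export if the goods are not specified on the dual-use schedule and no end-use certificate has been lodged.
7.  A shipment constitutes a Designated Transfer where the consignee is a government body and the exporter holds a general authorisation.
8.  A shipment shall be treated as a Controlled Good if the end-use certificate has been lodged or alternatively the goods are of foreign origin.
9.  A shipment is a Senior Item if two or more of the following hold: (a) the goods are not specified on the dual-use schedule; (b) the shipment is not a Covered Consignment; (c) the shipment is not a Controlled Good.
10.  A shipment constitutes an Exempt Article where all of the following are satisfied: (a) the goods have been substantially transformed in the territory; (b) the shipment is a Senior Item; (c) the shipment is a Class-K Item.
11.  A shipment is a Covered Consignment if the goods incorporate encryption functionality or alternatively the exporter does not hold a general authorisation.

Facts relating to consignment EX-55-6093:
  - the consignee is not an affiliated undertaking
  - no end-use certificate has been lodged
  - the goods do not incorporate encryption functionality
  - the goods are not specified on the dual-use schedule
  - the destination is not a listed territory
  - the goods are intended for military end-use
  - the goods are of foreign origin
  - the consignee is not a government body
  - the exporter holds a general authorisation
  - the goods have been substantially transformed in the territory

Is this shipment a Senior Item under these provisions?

paragraph 11 — Covered Consignment: [the goods incorporate encryption functionality? no] OR [the exporter does not hold a general authorisation? no] → not satisfied.
paragraph 8 — Controlled Good: [the end-use certificate has been lodged? no] OR [the goods are of foreign origin? yes] → satisfied.
paragraph 9 — Senior Item: the goods are not specified on the dual-use schedule? yes; not a Covered Consignment (paragraph 11)? yes; not a Controlled Good (paragraph 8)? no — 2 of 3 hold (need ≥2) → satisfied.

Yes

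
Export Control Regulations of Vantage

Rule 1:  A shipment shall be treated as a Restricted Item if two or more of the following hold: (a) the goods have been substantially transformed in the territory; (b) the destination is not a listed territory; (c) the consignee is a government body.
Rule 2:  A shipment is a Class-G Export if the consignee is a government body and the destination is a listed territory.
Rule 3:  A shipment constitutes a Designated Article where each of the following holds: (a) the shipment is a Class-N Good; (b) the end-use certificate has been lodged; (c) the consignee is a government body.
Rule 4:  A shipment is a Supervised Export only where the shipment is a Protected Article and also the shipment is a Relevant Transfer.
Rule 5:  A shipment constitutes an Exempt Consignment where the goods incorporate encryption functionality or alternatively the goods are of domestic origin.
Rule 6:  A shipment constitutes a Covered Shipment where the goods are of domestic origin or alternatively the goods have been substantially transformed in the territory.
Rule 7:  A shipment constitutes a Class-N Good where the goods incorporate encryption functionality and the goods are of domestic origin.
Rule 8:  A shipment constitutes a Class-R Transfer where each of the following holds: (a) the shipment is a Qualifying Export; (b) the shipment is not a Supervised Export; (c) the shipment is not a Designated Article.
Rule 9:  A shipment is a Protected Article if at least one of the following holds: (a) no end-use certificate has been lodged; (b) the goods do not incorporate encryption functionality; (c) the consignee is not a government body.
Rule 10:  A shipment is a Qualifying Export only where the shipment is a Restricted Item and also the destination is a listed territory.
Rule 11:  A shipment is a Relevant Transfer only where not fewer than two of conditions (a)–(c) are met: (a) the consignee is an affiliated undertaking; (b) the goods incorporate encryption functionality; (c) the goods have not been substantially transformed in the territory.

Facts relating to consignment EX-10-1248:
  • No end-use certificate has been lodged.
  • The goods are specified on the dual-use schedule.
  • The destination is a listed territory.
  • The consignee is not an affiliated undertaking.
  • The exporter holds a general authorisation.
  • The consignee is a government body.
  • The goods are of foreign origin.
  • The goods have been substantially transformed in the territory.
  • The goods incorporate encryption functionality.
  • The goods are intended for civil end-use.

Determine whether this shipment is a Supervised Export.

rule 9 — Protected Article: [no end-use certificate has been lodged? yes] OR [the goods do not incorporate encryption functionality? no] OR [the consignee is not a government body? no] → satisfied.
rule 11 — Relevant Transfer: the consignee is an affiliated undertaking? no; the goods incorporate encryption functionality? yes; the goods have not been substantially transformed in the territory? no — 1 of 3 hold (need ≥2) → not satisfied.
rule 4 — Supervised Export: [Protected Article (rule 9)? yes] AND [Relevant Transfer (rule 11)? no] → not satisfied.

No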